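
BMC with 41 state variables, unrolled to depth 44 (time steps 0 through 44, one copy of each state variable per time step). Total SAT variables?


BMC unrolls to depth k, creating one copy of each state var for steps 0..k.
Step count = 44 + 1 = 45 (steps 0 through 44)
Vars per step = 41
Total = 41 * 45 = 1845

1845


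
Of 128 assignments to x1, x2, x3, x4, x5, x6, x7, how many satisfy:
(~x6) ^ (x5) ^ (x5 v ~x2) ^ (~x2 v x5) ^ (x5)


CNF with 5 clauses over 7 vars (128 assignments).
An assignment satisfies CNF iff every clause has >=1 true literal.
Check each row (bits = x1,x2,x3,x4,x5,x6,x7; clause T/F shown):
  row 0 [0000000]: clauses=TFTTF -> 0
  row 1 [0000001]: clauses=TFTTF -> 0
  row 2 [0000010]: clauses=FFTTF -> 0
  row 3 [0000011]: clauses=FFTTF -> 0
  row 4 [0000100]: clauses=TTTTT -> 1
  (every remaining row is evaluated the same way; all 128 results are listed next)
Full result column, 8 rows per line (x1,x2,x3,x4 fixed per line; x5,x6,x7 runs 000..111 left to right):
  rows 0-7 [x1,x2,x3,x4=0000]: 00001100  (ones: 2)
  rows 8-15 [x1,x2,x3,x4=0001]: 00001100  (ones: 2)
  rows 16-23 [x1,x2,x3,x4=0010]: 00001100  (ones: 2)
  rows 24-31 [x1,x2,x3,x4=0011]: 00001100  (ones: 2)
  rows 32-39 [x1,x2,x3,x4=0100]: 00001100  (ones: 2)
  rows 40-47 [x1,x2,x3,x4=0101]: 00001100  (ones: 2)
  rows 48-55 [x1,x2,x3,x4=0110]: 00001100  (ones: 2)
  rows 56-63 [x1,x2,x3,x4=0111]: 00001100  (ones: 2)
  rows 64-71 [x1,x2,x3,x4=1000]: 00001100  (ones: 2)
  rows 72-79 [x1,x2,x3,x4=1001]: 00001100  (ones: 2)
  rows 80-87 [x1,x2,x3,x4=1010]: 00001100  (ones: 2)
  rows 88-95 [x1,x2,x3,x4=1011]: 00001100  (ones: 2)
  rows 96-103 [x1,x2,x3,x4=1100]: 00001100  (ones: 2)
  rows 104-111 [x1,x2,x3,x4=1101]: 00001100  (ones: 2)
  rows 112-119 [x1,x2,x3,x4=1110]: 00001100  (ones: 2)
  rows 120-127 [x1,x2,x3,x4=1111]: 00001100  (ones: 2)
Satisfying assignments = 2+2+2+2+2+2+2+2+2+2+2+2+2+2+2+2 = 32

32


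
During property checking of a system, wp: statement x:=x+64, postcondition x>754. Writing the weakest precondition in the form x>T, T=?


Formula: wp(x:=E, P) = P[E/x] (substitute E for x in postcondition)
Step 1: Postcondition: x>754
Step 2: Substitute x+64 for x: x+64>754
Step 3: Solve for x: x > 754-64 = 690

690


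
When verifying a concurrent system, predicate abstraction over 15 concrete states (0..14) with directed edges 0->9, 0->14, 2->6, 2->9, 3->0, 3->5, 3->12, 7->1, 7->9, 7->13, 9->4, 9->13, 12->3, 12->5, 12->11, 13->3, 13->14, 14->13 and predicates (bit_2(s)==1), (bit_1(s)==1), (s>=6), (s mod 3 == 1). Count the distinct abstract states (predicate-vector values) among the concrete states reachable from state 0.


BFS from 0:
Concrete reachable: {0, 3, 4, 5, 9, 11, 12, 13, 14}
Abstract via predicates (bit_2(s)==1), (bit_1(s)==1), (s>=6), (s mod 3 == 1):
  (0,0,0,0) <- {0}
  (0,0,1,0) <- {9}
  (0,1,0,0) <- {3}
  (0,1,1,0) <- {11}
  (1,0,0,0) <- {5}
  (1,0,0,1) <- {4}
  (1,0,1,0) <- {12}
  (1,0,1,1) <- {13}
  (1,1,1,0) <- {14}
Distinct abstract states = 9

9


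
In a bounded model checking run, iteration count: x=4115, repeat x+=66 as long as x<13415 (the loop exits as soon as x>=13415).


Step 1: x goes from 4115 toward 13415 by 66; the body runs while x<13415, so iterations = ceil((bound-start)/step)
Step 2: Distance=9300
Step 3: ceil(9300/66)=141

141


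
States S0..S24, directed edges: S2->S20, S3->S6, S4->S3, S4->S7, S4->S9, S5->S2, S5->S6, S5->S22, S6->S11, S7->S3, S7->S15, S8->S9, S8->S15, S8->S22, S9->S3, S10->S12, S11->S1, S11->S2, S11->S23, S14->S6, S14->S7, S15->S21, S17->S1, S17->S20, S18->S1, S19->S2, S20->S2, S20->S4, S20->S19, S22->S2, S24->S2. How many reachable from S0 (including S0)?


BFS from S0:
  layer 0: {S0}
Reachable set: {S0}
Count = 1

1


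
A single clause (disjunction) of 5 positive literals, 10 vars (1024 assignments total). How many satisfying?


Step 1: Total=2^10=1024
Step 2: Unsat when all 5 false: 2^5=32
Step 3: Sat=1024-32=992

992


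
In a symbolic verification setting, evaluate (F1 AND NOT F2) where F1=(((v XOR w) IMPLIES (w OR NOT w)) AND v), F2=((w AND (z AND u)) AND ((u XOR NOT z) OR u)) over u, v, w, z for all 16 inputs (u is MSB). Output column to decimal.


F1 = (((v XOR w) IMPLIES (w OR NOT w)) AND v)
F2 = ((w AND (z AND u)) AND ((u XOR NOT z) OR u))
Counterexample to F1=>F2 is where F1=1 and F2=0.
Evaluate each row (bits = u,v,w,z, MSB first):
  row 0 [0000]: F1=0 F2=0 -> F1&~F2 -> 0
  row 1 [0001]: F1=0 F2=0 -> F1&~F2 -> 0
  row 2 [0010]: F1=0 F2=0 -> F1&~F2 -> 0
  row 3 [0011]: F1=0 F2=0 -> F1&~F2 -> 0
  row 4 [0100]: F1=1 F2=0 -> F1&~F2 -> 1
  row 5 [0101]: F1=1 F2=0 -> F1&~F2 -> 1
  row 6 [0110]: F1=1 F2=0 -> F1&~F2 -> 1
  row 7 [0111]: F1=1 F2=0 -> F1&~F2 -> 1
  row 8 [1000]: F1=0 F2=0 -> F1&~F2 -> 0
  row 9 [1001]: F1=0 F2=0 -> F1&~F2 -> 0
  row 10 [1010]: F1=0 F2=0 -> F1&~F2 -> 0
  row 11 [1011]: F1=0 F2=1 -> F1&~F2 -> 0
  row 12 [1100]: F1=1 F2=0 -> F1&~F2 -> 1
  row 13 [1101]: F1=1 F2=0 -> F1&~F2 -> 1
  row 14 [1110]: F1=1 F2=0 -> F1&~F2 -> 1
  row 15 [1111]: F1=1 F2=1 -> F1&~F2 -> 0
Full result column, 4 rows per line (u,v fixed per line; w,z runs 00..11 left to right):
  rows 0-3 [u,v=00]: 0000  = hex 0
  rows 4-7 [u,v=01]: 1111  = hex F
  rows 8-11 [u,v=10]: 0000  = hex 0
  rows 12-15 [u,v=11]: 1110  = hex E
Counterexample vector (row 0 .. row 15) = 0000111100001110
Output column grouped in 4s = 0000 1111 0000 1110 = 0x0F0E
Convert to decimal digit by digit (value = value*16 + digit):
  0 -> 0
  0*16 + 15 (F) = 15
  15*16 + 0 = 240
  240*16 + 14 (E) = 3854
Decimal = 3854

3854


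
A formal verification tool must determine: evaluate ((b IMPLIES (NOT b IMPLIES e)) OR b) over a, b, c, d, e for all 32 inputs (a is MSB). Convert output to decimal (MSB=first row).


Formula: ((b IMPLIES (NOT b IMPLIES e)) OR b) over a, b, c, d, e (32 rows)
Evaluate each row (bits = a,b,c,d,e, MSB first):
  row 0 [00000]: ((0 IMPLIES (NOT 0 IMPLIES 0)) OR 0) -> 1
  row 1 [00001]: ((0 IMPLIES (NOT 0 IMPLIES 1)) OR 0) -> 1
  row 2 [00010]: ((0 IMPLIES (NOT 0 IMPLIES 0)) OR 0) -> 1
  row 3 [00011]: ((0 IMPLIES (NOT 0 IMPLIES 1)) OR 0) -> 1
  row 4 [00100]: ((0 IMPLIES (NOT 0 IMPLIES 0)) OR 0) -> 1
  row 5 [00101]: ((0 IMPLIES (NOT 0 IMPLIES 1)) OR 0) -> 1
  row 6 [00110]: ((0 IMPLIES (NOT 0 IMPLIES 0)) OR 0) -> 1
  row 7 [00111]: ((0 IMPLIES (NOT 0 IMPLIES 1)) OR 0) -> 1
  row 8 [01000]: ((1 IMPLIES (NOT 1 IMPLIES 0)) OR 1) -> 1
  row 9 [01001]: ((1 IMPLIES (NOT 1 IMPLIES 1)) OR 1) -> 1
  row 10 [01010]: ((1 IMPLIES (NOT 1 IMPLIES 0)) OR 1) -> 1
  row 11 [01011]: ((1 IMPLIES (NOT 1 IMPLIES 1)) OR 1) -> 1
  row 12 [01100]: ((1 IMPLIES (NOT 1 IMPLIES 0)) OR 1) -> 1
  row 13 [01101]: ((1 IMPLIES (NOT 1 IMPLIES 1)) OR 1) -> 1
  row 14 [01110]: ((1 IMPLIES (NOT 1 IMPLIES 0)) OR 1) -> 1
  row 15 [01111]: ((1 IMPLIES (NOT 1 IMPLIES 1)) OR 1) -> 1
  row 16 [10000]: ((0 IMPLIES (NOT 0 IMPLIES 0)) OR 0) -> 1
  row 17 [10001]: ((0 IMPLIES (NOT 0 IMPLIES 1)) OR 0) -> 1
  row 18 [10010]: ((0 IMPLIES (NOT 0 IMPLIES 0)) OR 0) -> 1
  row 19 [10011]: ((0 IMPLIES (NOT 0 IMPLIES 1)) OR 0) -> 1
  row 20 [10100]: ((0 IMPLIES (NOT 0 IMPLIES 0)) OR 0) -> 1
  row 21 [10101]: ((0 IMPLIES (NOT 0 IMPLIES 1)) OR 0) -> 1
  row 22 [10110]: ((0 IMPLIES (NOT 0 IMPLIES 0)) OR 0) -> 1
  row 23 [10111]: ((0 IMPLIES (NOT 0 IMPLIES 1)) OR 0) -> 1
  row 24 [11000]: ((1 IMPLIES (NOT 1 IMPLIES 0)) OR 1) -> 1
  row 25 [11001]: ((1 IMPLIES (NOT 1 IMPLIES 1)) OR 1) -> 1
  row 26 [11010]: ((1 IMPLIES (NOT 1 IMPLIES 0)) OR 1) -> 1
  row 27 [11011]: ((1 IMPLIES (NOT 1 IMPLIES 1)) OR 1) -> 1
  row 28 [11100]: ((1 IMPLIES (NOT 1 IMPLIES 0)) OR 1) -> 1
  row 29 [11101]: ((1 IMPLIES (NOT 1 IMPLIES 1)) OR 1) -> 1
  row 30 [11110]: ((1 IMPLIES (NOT 1 IMPLIES 0)) OR 1) -> 1
  row 31 [11111]: ((1 IMPLIES (NOT 1 IMPLIES 1)) OR 1) -> 1
Full result column, 4 rows per line (a,b,c fixed per line; d,e runs 00..11 left to right):
  rows 0-3 [a,b,c=000]: 1111  = hex F
  rows 4-7 [a,b,c=001]: 1111  = hex F
  rows 8-11 [a,b,c=010]: 1111  = hex F
  rows 12-15 [a,b,c=011]: 1111  = hex F
  rows 16-19 [a,b,c=100]: 1111  = hex F
  rows 20-23 [a,b,c=101]: 1111  = hex F
  rows 24-27 [a,b,c=110]: 1111  = hex F
  rows 28-31 [a,b,c=111]: 1111  = hex F
Output column (row 0 .. row 31) = 11111111111111111111111111111111
Output column grouped in 4s = 1111 1111 1111 1111 1111 1111 1111 1111 = 0xFFFFFFFF
Convert to decimal digit by digit (value = value*16 + digit):
  F -> 15
  15*16 + 15 (F) = 255
  255*16 + 15 (F) = 4095
  4095*16 + 15 (F) = 65535
  65535*16 + 15 (F) = 1048575
  1048575*16 + 15 (F) = 16777215
  16777215*16 + 15 (F) = 268435455
  268435455*16 + 15 (F) = 4294967295
Decimal = 4294967295

4294967295


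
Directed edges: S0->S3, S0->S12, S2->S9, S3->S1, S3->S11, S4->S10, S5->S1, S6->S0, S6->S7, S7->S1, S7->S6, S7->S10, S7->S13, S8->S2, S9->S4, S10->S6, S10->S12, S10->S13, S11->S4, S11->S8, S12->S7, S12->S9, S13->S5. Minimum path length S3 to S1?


BFS layer-by-layer from S3:
  dist 0: {S3}
  dist 1: {S1, S11}
  -> S1 reached at distance 1
Shortest path length = 1

1


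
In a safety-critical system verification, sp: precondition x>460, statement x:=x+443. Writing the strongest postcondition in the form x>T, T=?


Formula: sp(P, x:=E) = exists old_x. (x = E[old_x/x]) AND P[old_x/x] (old_x is the value of x before the assignment; eliminate old_x by solving x = E[old_x/x] for old_x)
Step 1: Precondition P: x>460, i.e. old_x > 460
Step 2: Assignment gives x = old_x + 443, so old_x = x - 443
Step 3: Substitute into P: x - 443 > 460
Step 4: Simplify: x > 460+443 = 903

903


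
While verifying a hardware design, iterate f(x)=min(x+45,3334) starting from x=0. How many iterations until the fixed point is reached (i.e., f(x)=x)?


Step 1: x=0, cap=3334, increment=45
Step 2: x grows by 45 each step until capped at 3334; fixed point is x=3334
Step 3: iterations = ceil(3334/45) = 75

75


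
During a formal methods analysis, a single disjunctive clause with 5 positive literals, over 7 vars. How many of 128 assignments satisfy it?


Step 1: Total=2^7=128
Step 2: Unsat when all 5 false: 2^2=4
Step 3: Sat=128-4=124

124


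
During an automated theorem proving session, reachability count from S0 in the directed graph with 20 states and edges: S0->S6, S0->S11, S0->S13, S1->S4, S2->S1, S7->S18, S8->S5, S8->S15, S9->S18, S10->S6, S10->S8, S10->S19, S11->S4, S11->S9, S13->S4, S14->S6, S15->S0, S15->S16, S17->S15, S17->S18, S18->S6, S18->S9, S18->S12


BFS from S0:
  layer 0: {S0}
  layer 1: {S6, S11, S13}
  layer 2: {S4, S9}
  layer 3: {S18}
  layer 4: {S12}
Reachable set: {S0, S4, S6, S9, S11, S12, S13, S18}
Count = 8

8


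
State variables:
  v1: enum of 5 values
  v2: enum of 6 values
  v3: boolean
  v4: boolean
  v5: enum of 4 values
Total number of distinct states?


State space = product of domain sizes of all variables.
Domain sizes:
  v1 (enum of 5 values): 5
  v2 (enum of 6 values): 6
  v3 (boolean): 2
  v4 (boolean): 2
  v5 (enum of 4 values): 4
Product = 5 * 6 * 2 * 2 * 4 = 480

480


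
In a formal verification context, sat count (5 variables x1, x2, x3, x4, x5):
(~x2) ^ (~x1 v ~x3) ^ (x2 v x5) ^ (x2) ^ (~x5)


CNF with 5 clauses over 5 vars (32 assignments).
An assignment satisfies CNF iff every clause has >=1 true literal.
Check each row (bits = x1,x2,x3,x4,x5; clause T/F shown):
  row 0 [00000]: clauses=TTFFT -> 0
  row 1 [00001]: clauses=TTTFF -> 0
  row 2 [00010]: clauses=TTFFT -> 0
  row 3 [00011]: clauses=TTTFF -> 0
  row 4 [00100]: clauses=TTFFT -> 0
  row 5 [00101]: clauses=TTTFF -> 0
  row 6 [00110]: clauses=TTFFT -> 0
  row 7 [00111]: clauses=TTTFF -> 0
  row 8 [01000]: clauses=FTTTT -> 0
  row 9 [01001]: clauses=FTTTF -> 0
  row 10 [01010]: clauses=FTTTT -> 0
  row 11 [01011]: clauses=FTTTF -> 0
  row 12 [01100]: clauses=FTTTT -> 0
  row 13 [01101]: clauses=FTTTF -> 0
  row 14 [01110]: clauses=FTTTT -> 0
  row 15 [01111]: clauses=FTTTF -> 0
  row 16 [10000]: clauses=TTFFT -> 0
  row 17 [10001]: clauses=TTTFF -> 0
  row 18 [10010]: clauses=TTFFT -> 0
  row 19 [10011]: clauses=TTTFF -> 0
  row 20 [10100]: clauses=TFFFT -> 0
  row 21 [10101]: clauses=TFTFF -> 0
  row 22 [10110]: clauses=TFFFT -> 0
  row 23 [10111]: clauses=TFTFF -> 0
  row 24 [11000]: clauses=FTTTT -> 0
  row 25 [11001]: clauses=FTTTF -> 0
  row 26 [11010]: clauses=FTTTT -> 0
  row 27 [11011]: clauses=FTTTF -> 0
  row 28 [11100]: clauses=FFTTT -> 0
  row 29 [11101]: clauses=FFTTF -> 0
  row 30 [11110]: clauses=FFTTT -> 0
  row 31 [11111]: clauses=FFTTF -> 0
Full result column, 8 rows per line (x1,x2 fixed per line; x3,x4,x5 runs 000..111 left to right):
  rows 0-7 [x1,x2=00]: 00000000  (ones: 0)
  rows 8-15 [x1,x2=01]: 00000000  (ones: 0)
  rows 16-23 [x1,x2=10]: 00000000  (ones: 0)
  rows 24-31 [x1,x2=11]: 00000000  (ones: 0)
Satisfying assignments = 0+0+0+0 = 0

0


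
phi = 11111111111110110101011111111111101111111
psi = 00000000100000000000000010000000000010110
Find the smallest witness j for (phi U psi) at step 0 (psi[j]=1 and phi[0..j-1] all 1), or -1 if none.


(phi U psi) at 0: need smallest j with psi[j]=1 and phi[i]=1 for all i in [0,j).
Scan from step 0:
  step 0: phi=1, psi=0 -> continue
  step 1: phi=1, psi=0 -> continue
  step 2: phi=1, psi=0 -> continue
  step 3: phi=1, psi=0 -> continue
  step 8: psi=1 and phi held for [0,8) -> witness found
Witness step = 8

8


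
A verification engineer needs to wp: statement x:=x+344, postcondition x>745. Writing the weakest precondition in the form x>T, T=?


Formula: wp(x:=E, P) = P[E/x] (substitute E for x in postcondition)
Step 1: Postcondition: x>745
Step 2: Substitute x+344 for x: x+344>745
Step 3: Solve for x: x > 745-344 = 401

401


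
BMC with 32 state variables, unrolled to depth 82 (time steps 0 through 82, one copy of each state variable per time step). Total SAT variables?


BMC unrolls to depth k, creating one copy of each state var for steps 0..k.
Step count = 82 + 1 = 83 (steps 0 through 82)
Vars per step = 32
Total = 32 * 83 = 2656

2656


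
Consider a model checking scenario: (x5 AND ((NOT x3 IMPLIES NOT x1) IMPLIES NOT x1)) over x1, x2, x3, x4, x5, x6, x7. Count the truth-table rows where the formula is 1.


Formula: (x5 AND ((NOT x3 IMPLIES NOT x1) IMPLIES NOT x1)) over 7 vars (128 rows)
Evaluate each row (x1, x2, x3, x4, x5, x6, x7 as bits, MSB first):
  row 0 [0000000]: (0 AND ((NOT 0 IMPLIES NOT 0) IMPLIES NOT 0)) -> 0
  row 1 [0000001]: (0 AND ((NOT 0 IMPLIES NOT 0) IMPLIES NOT 0)) -> 0
  row 2 [0000010]: (0 AND ((NOT 0 IMPLIES NOT 0) IMPLIES NOT 0)) -> 0
  row 3 [0000011]: (0 AND ((NOT 0 IMPLIES NOT 0) IMPLIES NOT 0)) -> 0
  row 4 [0000100]: (1 AND ((NOT 0 IMPLIES NOT 0) IMPLIES NOT 0)) -> 1
  (every remaining row is evaluated the same way; all 128 results are listed next)
Full result column, 8 rows per line (x1,x2,x3,x4 fixed per line; x5,x6,x7 runs 000..111 left to right):
  rows 0-7 [x1,x2,x3,x4=0000]: 00001111  (ones: 4)
  rows 8-15 [x1,x2,x3,x4=0001]: 00001111  (ones: 4)
  rows 16-23 [x1,x2,x3,x4=0010]: 00001111  (ones: 4)
  rows 24-31 [x1,x2,x3,x4=0011]: 00001111  (ones: 4)
  rows 32-39 [x1,x2,x3,x4=0100]: 00001111  (ones: 4)
  rows 40-47 [x1,x2,x3,x4=0101]: 00001111  (ones: 4)
  rows 48-55 [x1,x2,x3,x4=0110]: 00001111  (ones: 4)
  rows 56-63 [x1,x2,x3,x4=0111]: 00001111  (ones: 4)
  rows 64-71 [x1,x2,x3,x4=1000]: 00001111  (ones: 4)
  rows 72-79 [x1,x2,x3,x4=1001]: 00001111  (ones: 4)
  rows 80-87 [x1,x2,x3,x4=1010]: 00000000  (ones: 0)
  rows 88-95 [x1,x2,x3,x4=1011]: 00000000  (ones: 0)
  rows 96-103 [x1,x2,x3,x4=1100]: 00001111  (ones: 4)
  rows 104-111 [x1,x2,x3,x4=1101]: 00001111  (ones: 4)
  rows 112-119 [x1,x2,x3,x4=1110]: 00000000  (ones: 0)
  rows 120-127 [x1,x2,x3,x4=1111]: 00000000  (ones: 0)
Count of 1-rows = 4+4+4+4+4+4+4+4+4+4+0+0+4+4+0+0 = 48

48


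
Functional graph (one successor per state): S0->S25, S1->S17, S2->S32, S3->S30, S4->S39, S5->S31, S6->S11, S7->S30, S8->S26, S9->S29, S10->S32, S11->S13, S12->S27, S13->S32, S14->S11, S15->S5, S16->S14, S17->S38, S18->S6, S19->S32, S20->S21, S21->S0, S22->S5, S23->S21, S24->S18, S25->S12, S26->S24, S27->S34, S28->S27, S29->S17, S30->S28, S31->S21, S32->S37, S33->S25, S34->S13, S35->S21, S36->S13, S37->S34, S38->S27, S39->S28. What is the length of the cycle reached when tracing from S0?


Trace from S0 until a state repeats:
  S0 -> S25 -> S12 -> S27 -> S34 -> S13 -> S32 -> S37 -> S34
S34 first seen at step 4, revisited at step 8.
Cycle length = 8 - 4 = 4

4


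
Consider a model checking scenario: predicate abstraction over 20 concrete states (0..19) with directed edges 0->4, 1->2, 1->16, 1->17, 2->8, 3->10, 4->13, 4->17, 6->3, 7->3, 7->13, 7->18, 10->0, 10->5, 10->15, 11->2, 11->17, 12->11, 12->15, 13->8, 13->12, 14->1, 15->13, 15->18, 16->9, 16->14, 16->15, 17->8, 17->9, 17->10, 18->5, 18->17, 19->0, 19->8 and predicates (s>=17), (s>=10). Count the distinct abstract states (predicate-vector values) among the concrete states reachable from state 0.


BFS from 0:
Concrete reachable: {0, 2, 4, 5, 8, 9, 10, 11, 12, 13, 15, 17, 18}
Abstract via predicates (s>=17), (s>=10):
  (0,0) <- {0, 2, 4, 5, 8, 9}
  (0,1) <- {10, 11, 12, 13, 15}
  (1,1) <- {17, 18}
Distinct abstract states = 3

3


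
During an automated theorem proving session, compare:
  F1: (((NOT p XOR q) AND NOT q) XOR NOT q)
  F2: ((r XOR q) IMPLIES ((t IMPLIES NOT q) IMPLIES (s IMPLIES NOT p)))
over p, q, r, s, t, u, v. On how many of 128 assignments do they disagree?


F1 = (((NOT p XOR q) AND NOT q) XOR NOT q)
F2 = ((r XOR q) IMPLIES ((t IMPLIES NOT q) IMPLIES (s IMPLIES NOT p)))
Evaluate both on each of 128 rows (bits = p,q,r,s,t,u,v):
  row 0 [0000000]: F1=0 F2=1 (differ) -> 1
  row 1 [0000001]: F1=0 F2=1 (differ) -> 1
  row 2 [0000010]: F1=0 F2=1 (differ) -> 1
  row 3 [0000011]: F1=0 F2=1 (differ) -> 1
  row 4 [0000100]: F1=0 F2=1 (differ) -> 1
  (every remaining row is evaluated the same way; all 128 results are listed next)
Full result column, 8 rows per line (p,q,r,s fixed per line; t,u,v runs 000..111 left to right):
  rows 0-7 [p,q,r,s=0000]: 11111111  (ones: 8)
  rows 8-15 [p,q,r,s=0001]: 11111111  (ones: 8)
  rows 16-23 [p,q,r,s=0010]: 11111111  (ones: 8)
  rows 24-31 [p,q,r,s=0011]: 11111111  (ones: 8)
  rows 32-39 [p,q,r,s=0100]: 11111111  (ones: 8)
  rows 40-47 [p,q,r,s=0101]: 11111111  (ones: 8)
  rows 48-55 [p,q,r,s=0110]: 11111111  (ones: 8)
  rows 56-63 [p,q,r,s=0111]: 11111111  (ones: 8)
  rows 64-71 [p,q,r,s=1000]: 00000000  (ones: 0)
  rows 72-79 [p,q,r,s=1001]: 00000000  (ones: 0)
  rows 80-87 [p,q,r,s=1010]: 00000000  (ones: 0)
  rows 88-95 [p,q,r,s=1011]: 11111111  (ones: 8)
  rows 96-103 [p,q,r,s=1100]: 11111111  (ones: 8)
  rows 104-111 [p,q,r,s=1101]: 00001111  (ones: 4)
  rows 112-119 [p,q,r,s=1110]: 11111111  (ones: 8)
  rows 120-127 [p,q,r,s=1111]: 11111111  (ones: 8)
Disagreements = 8+8+8+8+8+8+8+8+0+0+0+8+8+4+8+8 = 100

100


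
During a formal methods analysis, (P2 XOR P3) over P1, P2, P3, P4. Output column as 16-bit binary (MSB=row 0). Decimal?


Formula: (P2 XOR P3) over P1, P2, P3, P4 (16 rows)
Evaluate each row (bits = P1,P2,P3,P4, MSB first):
  row 0 [0000]: (0 XOR 0) -> 0
  row 1 [0001]: (0 XOR 0) -> 0
  row 2 [0010]: (0 XOR 1) -> 1
  row 3 [0011]: (0 XOR 1) -> 1
  row 4 [0100]: (1 XOR 0) -> 1
  row 5 [0101]: (1 XOR 0) -> 1
  row 6 [0110]: (1 XOR 1) -> 0
  row 7 [0111]: (1 XOR 1) -> 0
  row 8 [1000]: (0 XOR 0) -> 0
  row 9 [1001]: (0 XOR 0) -> 0
  row 10 [1010]: (0 XOR 1) -> 1
  row 11 [1011]: (0 XOR 1) -> 1
  row 12 [1100]: (1 XOR 0) -> 1
  row 13 [1101]: (1 XOR 0) -> 1
  row 14 [1110]: (1 XOR 1) -> 0
  row 15 [1111]: (1 XOR 1) -> 0
Full result column, 4 rows per line (P1,P2 fixed per line; P3,P4 runs 00..11 left to right):
  rows 0-3 [P1,P2=00]: 0011  = hex 3
  rows 4-7 [P1,P2=01]: 1100  = hex C
  rows 8-11 [P1,P2=10]: 0011  = hex 3
  rows 12-15 [P1,P2=11]: 1100  = hex C
Output column (row 0 .. row 15) = 0011110000111100
Output column grouped in 4s = 0011 1100 0011 1100 = 0x3C3C
Convert to decimal digit by digit (value = value*16 + digit):
  3 -> 3
  3*16 + 12 (C) = 60
  60*16 + 3 = 963
  963*16 + 12 (C) = 15420
Decimal = 15420

15420


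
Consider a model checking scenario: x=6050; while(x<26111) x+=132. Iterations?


Step 1: x goes from 6050 toward 26111 by 132; the body runs while x<26111, so iterations = ceil((bound-start)/step)
Step 2: Distance=20061
Step 3: ceil(20061/132)=152

152


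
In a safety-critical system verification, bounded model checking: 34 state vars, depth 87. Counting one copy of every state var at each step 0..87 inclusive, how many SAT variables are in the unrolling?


BMC unrolls to depth k, creating one copy of each state var for steps 0..k.
Step count = 87 + 1 = 88 (steps 0 through 87)
Vars per step = 34
Total = 34 * 88 = 2992

2992


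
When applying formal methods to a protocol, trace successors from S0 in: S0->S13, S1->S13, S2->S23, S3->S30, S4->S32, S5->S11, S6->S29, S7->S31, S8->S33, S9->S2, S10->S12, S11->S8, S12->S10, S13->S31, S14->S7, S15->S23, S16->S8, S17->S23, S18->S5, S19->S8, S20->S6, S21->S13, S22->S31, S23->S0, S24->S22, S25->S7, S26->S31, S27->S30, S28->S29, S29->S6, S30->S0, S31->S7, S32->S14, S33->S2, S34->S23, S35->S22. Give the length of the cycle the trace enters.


Trace from S0 until a state repeats:
  S0 -> S13 -> S31 -> S7 -> S31
S31 first seen at step 2, revisited at step 4.
Cycle length = 4 - 2 = 2

2


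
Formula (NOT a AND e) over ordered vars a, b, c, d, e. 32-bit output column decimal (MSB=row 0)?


Formula: (NOT a AND e) over a, b, c, d, e (32 rows)
Evaluate each row (bits = a,b,c,d,e, MSB first):
  row 0 [00000]: (NOT 0 AND 0) -> 0
  row 1 [00001]: (NOT 0 AND 1) -> 1
  row 2 [00010]: (NOT 0 AND 0) -> 0
  row 3 [00011]: (NOT 0 AND 1) -> 1
  row 4 [00100]: (NOT 0 AND 0) -> 0
  row 5 [00101]: (NOT 0 AND 1) -> 1
  row 6 [00110]: (NOT 0 AND 0) -> 0
  row 7 [00111]: (NOT 0 AND 1) -> 1
  row 8 [01000]: (NOT 0 AND 0) -> 0
  row 9 [01001]: (NOT 0 AND 1) -> 1
  row 10 [01010]: (NOT 0 AND 0) -> 0
  row 11 [01011]: (NOT 0 AND 1) -> 1
  row 12 [01100]: (NOT 0 AND 0) -> 0
  row 13 [01101]: (NOT 0 AND 1) -> 1
  row 14 [01110]: (NOT 0 AND 0) -> 0
  row 15 [01111]: (NOT 0 AND 1) -> 1
  row 16 [10000]: (NOT 1 AND 0) -> 0
  row 17 [10001]: (NOT 1 AND 1) -> 0
  row 18 [10010]: (NOT 1 AND 0) -> 0
  row 19 [10011]: (NOT 1 AND 1) -> 0
  row 20 [10100]: (NOT 1 AND 0) -> 0
  row 21 [10101]: (NOT 1 AND 1) -> 0
  row 22 [10110]: (NOT 1 AND 0) -> 0
  row 23 [10111]: (NOT 1 AND 1) -> 0
  row 24 [11000]: (NOT 1 AND 0) -> 0
  row 25 [11001]: (NOT 1 AND 1) -> 0
  row 26 [11010]: (NOT 1 AND 0) -> 0
  row 27 [11011]: (NOT 1 AND 1) -> 0
  row 28 [11100]: (NOT 1 AND 0) -> 0
  row 29 [11101]: (NOT 1 AND 1) -> 0
  row 30 [11110]: (NOT 1 AND 0) -> 0
  row 31 [11111]: (NOT 1 AND 1) -> 0
Full result column, 4 rows per line (a,b,c fixed per line; d,e runs 00..11 left to right):
  rows 0-3 [a,b,c=000]: 0101  = hex 5
  rows 4-7 [a,b,c=001]: 0101  = hex 5
  rows 8-11 [a,b,c=010]: 0101  = hex 5
  rows 12-15 [a,b,c=011]: 0101  = hex 5
  rows 16-19 [a,b,c=100]: 0000  = hex 0
  rows 20-23 [a,b,c=101]: 0000  = hex 0
  rows 24-27 [a,b,c=110]: 0000  = hex 0
  rows 28-31 [a,b,c=111]: 0000  = hex 0
Output column (row 0 .. row 31) = 01010101010101010000000000000000
Output column grouped in 4s = 0101 0101 0101 0101 0000 0000 0000 0000 = 0x55550000
Convert to decimal digit by digit (value = value*16 + digit):
  5 -> 5
  5*16 + 5 = 85
  85*16 + 5 = 1365
  1365*16 + 5 = 21845
  21845*16 + 0 = 349520
  349520*16 + 0 = 5592320
  5592320*16 + 0 = 89477120
  89477120*16 + 0 = 1431633920
Decimal = 1431633920

1431633920


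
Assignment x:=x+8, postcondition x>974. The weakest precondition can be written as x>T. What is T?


Formula: wp(x:=E, P) = P[E/x] (substitute E for x in postcondition)
Step 1: Postcondition: x>974
Step 2: Substitute x+8 for x: x+8>974
Step 3: Solve for x: x > 974-8 = 966

966


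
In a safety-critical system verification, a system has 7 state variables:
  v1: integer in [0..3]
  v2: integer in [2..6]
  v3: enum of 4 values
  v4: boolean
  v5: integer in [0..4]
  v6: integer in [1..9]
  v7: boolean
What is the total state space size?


State space = product of domain sizes of all variables.
Domain sizes:
  v1 (integer in [0..3]): 4
  v2 (integer in [2..6]): 5
  v3 (enum of 4 values): 4
  v4 (boolean): 2
  v5 (integer in [0..4]): 5
  v6 (integer in [1..9]): 9
  v7 (boolean): 2
Product = 4 * 5 * 4 * 2 * 5 * 9 * 2 = 14400

14400


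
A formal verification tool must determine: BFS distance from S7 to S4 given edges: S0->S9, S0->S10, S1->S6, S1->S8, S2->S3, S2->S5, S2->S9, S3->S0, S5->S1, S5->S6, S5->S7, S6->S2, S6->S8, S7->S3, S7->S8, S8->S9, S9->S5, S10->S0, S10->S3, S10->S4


BFS layer-by-layer from S7:
  dist 0: {S7}
  dist 1: {S3, S8}
  dist 2: {S0, S9}
  dist 3: {S5, S10}
  dist 4: {S1, S4, S6}
  -> S4 reached at distance 4
Shortest path length = 4

4


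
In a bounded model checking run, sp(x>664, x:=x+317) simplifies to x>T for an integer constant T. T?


Formula: sp(P, x:=E) = exists old_x. (x = E[old_x/x]) AND P[old_x/x] (old_x is the value of x before the assignment; eliminate old_x by solving x = E[old_x/x] for old_x)
Step 1: Precondition P: x>664, i.e. old_x > 664
Step 2: Assignment gives x = old_x + 317, so old_x = x - 317
Step 3: Substitute into P: x - 317 > 664
Step 4: Simplify: x > 664+317 = 981

981


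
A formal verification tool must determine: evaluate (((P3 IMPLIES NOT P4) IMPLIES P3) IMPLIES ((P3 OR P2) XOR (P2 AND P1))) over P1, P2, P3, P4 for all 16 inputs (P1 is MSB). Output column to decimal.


Formula: (((P3 IMPLIES NOT P4) IMPLIES P3) IMPLIES ((P3 OR P2) XOR (P2 AND P1))) over P1, P2, P3, P4 (16 rows)
Evaluate each row (bits = P1,P2,P3,P4, MSB first):
  row 0 [0000]: (((0 IMPLIES NOT 0) IMPLIES 0) IMPLIES ((0 OR 0) XOR (0 AND 0))) -> 1
  row 1 [0001]: (((0 IMPLIES NOT 1) IMPLIES 0) IMPLIES ((0 OR 0) XOR (0 AND 0))) -> 1
  row 2 [0010]: (((1 IMPLIES NOT 0) IMPLIES 1) IMPLIES ((1 OR 0) XOR (0 AND 0))) -> 1
  row 3 [0011]: (((1 IMPLIES NOT 1) IMPLIES 1) IMPLIES ((1 OR 0) XOR (0 AND 0))) -> 1
  row 4 [0100]: (((0 IMPLIES NOT 0) IMPLIES 0) IMPLIES ((0 OR 1) XOR (1 AND 0))) -> 1
  row 5 [0101]: (((0 IMPLIES NOT 1) IMPLIES 0) IMPLIES ((0 OR 1) XOR (1 AND 0))) -> 1
  row 6 [0110]: (((1 IMPLIES NOT 0) IMPLIES 1) IMPLIES ((1 OR 1) XOR (1 AND 0))) -> 1
  row 7 [0111]: (((1 IMPLIES NOT 1) IMPLIES 1) IMPLIES ((1 OR 1) XOR (1 AND 0))) -> 1
  row 8 [1000]: (((0 IMPLIES NOT 0) IMPLIES 0) IMPLIES ((0 OR 0) XOR (0 AND 1))) -> 1
  row 9 [1001]: (((0 IMPLIES NOT 1) IMPLIES 0) IMPLIES ((0 OR 0) XOR (0 AND 1))) -> 1
  row 10 [1010]: (((1 IMPLIES NOT 0) IMPLIES 1) IMPLIES ((1 OR 0) XOR (0 AND 1))) -> 1
  row 11 [1011]: (((1 IMPLIES NOT 1) IMPLIES 1) IMPLIES ((1 OR 0) XOR (0 AND 1))) -> 1
  row 12 [1100]: (((0 IMPLIES NOT 0) IMPLIES 0) IMPLIES ((0 OR 1) XOR (1 AND 1))) -> 1
  row 13 [1101]: (((0 IMPLIES NOT 1) IMPLIES 0) IMPLIES ((0 OR 1) XOR (1 AND 1))) -> 1
  row 14 [1110]: (((1 IMPLIES NOT 0) IMPLIES 1) IMPLIES ((1 OR 1) XOR (1 AND 1))) -> 0
  row 15 [1111]: (((1 IMPLIES NOT 1) IMPLIES 1) IMPLIES ((1 OR 1) XOR (1 AND 1))) -> 0
Full result column, 4 rows per line (P1,P2 fixed per line; P3,P4 runs 00..11 left to right):
  rows 0-3 [P1,P2=00]: 1111  = hex F
  rows 4-7 [P1,P2=01]: 1111  = hex F
  rows 8-11 [P1,P2=10]: 1111  = hex F
  rows 12-15 [P1,P2=11]: 1100  = hex C
Output column (row 0 .. row 15) = 1111111111111100
Output column grouped in 4s = 1111 1111 1111 1100 = 0xFFFC
Convert to decimal digit by digit (value = value*16 + digit):
  F -> 15
  15*16 + 15 (F) = 255
  255*16 + 15 (F) = 4095
  4095*16 + 12 (C) = 65532
Decimal = 65532

65532


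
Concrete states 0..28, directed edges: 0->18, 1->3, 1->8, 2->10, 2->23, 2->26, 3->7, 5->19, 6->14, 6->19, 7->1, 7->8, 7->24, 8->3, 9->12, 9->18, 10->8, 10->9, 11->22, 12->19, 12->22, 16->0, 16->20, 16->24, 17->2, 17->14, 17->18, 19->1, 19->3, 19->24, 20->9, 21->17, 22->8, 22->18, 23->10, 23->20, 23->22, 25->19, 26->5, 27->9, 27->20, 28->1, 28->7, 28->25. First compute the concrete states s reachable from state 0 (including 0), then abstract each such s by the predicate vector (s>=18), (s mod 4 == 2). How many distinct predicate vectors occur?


BFS from 0:
Concrete reachable: {0, 18}
Abstract via predicates (s>=18), (s mod 4 == 2):
  (0,0) <- {0}
  (1,1) <- {18}
Distinct abstract states = 2

2


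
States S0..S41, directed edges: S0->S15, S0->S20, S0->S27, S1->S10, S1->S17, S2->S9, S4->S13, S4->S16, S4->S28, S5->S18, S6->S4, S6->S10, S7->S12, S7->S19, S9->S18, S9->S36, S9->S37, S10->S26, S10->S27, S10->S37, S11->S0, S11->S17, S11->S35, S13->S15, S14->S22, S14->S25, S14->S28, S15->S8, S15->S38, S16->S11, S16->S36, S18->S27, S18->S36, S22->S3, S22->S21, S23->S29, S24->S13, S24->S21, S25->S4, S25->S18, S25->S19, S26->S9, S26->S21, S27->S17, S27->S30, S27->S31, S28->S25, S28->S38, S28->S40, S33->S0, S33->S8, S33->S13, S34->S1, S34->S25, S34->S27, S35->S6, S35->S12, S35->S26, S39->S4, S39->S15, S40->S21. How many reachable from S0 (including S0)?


BFS from S0:
  layer 0: {S0}
  layer 1: {S15, S20, S27}
  layer 2: {S8, S17, S30, S31, S38}
Reachable set: {S0, S8, S15, S17, S20, S27, S30, S31, S38}
Count = 9

9


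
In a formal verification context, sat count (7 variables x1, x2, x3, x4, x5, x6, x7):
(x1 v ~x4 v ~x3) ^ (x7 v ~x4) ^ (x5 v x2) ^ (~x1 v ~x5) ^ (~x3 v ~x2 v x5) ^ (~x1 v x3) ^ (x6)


CNF with 7 clauses over 7 vars (128 assignments).
An assignment satisfies CNF iff every clause has >=1 true literal.
Check each row (bits = x1,x2,x3,x4,x5,x6,x7; clause T/F shown):
  row 0 [0000000]: clauses=TTFTTTF -> 0
  row 1 [0000001]: clauses=TTFTTTF -> 0
  row 2 [0000010]: clauses=TTFTTTT -> 0
  row 3 [0000011]: clauses=TTFTTTT -> 0
  row 4 [0000100]: clauses=TTTTTTF -> 0
  (every remaining row is evaluated the same way; all 128 results are listed next)
Full result column, 8 rows per line (x1,x2,x3,x4 fixed per line; x5,x6,x7 runs 000..111 left to right):
  rows 0-7 [x1,x2,x3,x4=0000]: 00000011  (ones: 2)
  rows 8-15 [x1,x2,x3,x4=0001]: 00000001  (ones: 1)
  rows 16-23 [x1,x2,x3,x4=0010]: 00000011  (ones: 2)
  rows 24-31 [x1,x2,x3,x4=0011]: 00000000  (ones: 0)
  rows 32-39 [x1,x2,x3,x4=0100]: 00110011  (ones: 4)
  rows 40-47 [x1,x2,x3,x4=0101]: 00010001  (ones: 2)
  rows 48-55 [x1,x2,x3,x4=0110]: 00000011  (ones: 2)
  rows 56-63 [x1,x2,x3,x4=0111]: 00000000  (ones: 0)
  rows 64-71 [x1,x2,x3,x4=1000]: 00000000  (ones: 0)
  rows 72-79 [x1,x2,x3,x4=1001]: 00000000  (ones: 0)
  rows 80-87 [x1,x2,x3,x4=1010]: 00000000  (ones: 0)
  rows 88-95 [x1,x2,x3,x4=1011]: 00000000  (ones: 0)
  rows 96-103 [x1,x2,x3,x4=1100]: 00000000  (ones: 0)
  rows 104-111 [x1,x2,x3,x4=1101]: 00000000  (ones: 0)
  rows 112-119 [x1,x2,x3,x4=1110]: 00000000  (ones: 0)
  rows 120-127 [x1,x2,x3,x4=1111]: 00000000  (ones: 0)
Satisfying assignments = 2+1+2+0+4+2+2+0+0+0+0+0+0+0+0+0 = 13

13


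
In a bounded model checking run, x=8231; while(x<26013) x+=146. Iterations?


Step 1: x goes from 8231 toward 26013 by 146; the body runs while x<26013, so iterations = ceil((bound-start)/step)
Step 2: Distance=17782
Step 3: ceil(17782/146)=122

122


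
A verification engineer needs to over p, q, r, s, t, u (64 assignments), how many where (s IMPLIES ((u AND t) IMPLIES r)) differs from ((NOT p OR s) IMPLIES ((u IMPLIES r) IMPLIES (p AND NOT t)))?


F1 = (s IMPLIES ((u AND t) IMPLIES r))
F2 = ((NOT p OR s) IMPLIES ((u IMPLIES r) IMPLIES (p AND NOT t)))
Evaluate both on each of 64 rows (bits = p,q,r,s,t,u):
  row 0 [000000]: F1=1 F2=0 (differ) -> 1
  row 1 [000001]: F1=1 F2=1 -> 0
  row 2 [000010]: F1=1 F2=0 (differ) -> 1
  row 3 [000011]: F1=1 F2=1 -> 0
  row 4 [000100]: F1=1 F2=0 (differ) -> 1
  (every remaining row is evaluated the same way; all 64 results are listed next)
Full result column, 8 rows per line (p,q,r fixed per line; s,t,u runs 000..111 left to right):
  rows 0-7 [p,q,r=000]: 10101011  (ones: 5)
  rows 8-15 [p,q,r=001]: 11111111  (ones: 8)
  rows 16-23 [p,q,r=010]: 10101011  (ones: 5)
  rows 24-31 [p,q,r=011]: 11111111  (ones: 8)
  rows 32-39 [p,q,r=100]: 00000011  (ones: 2)
  rows 40-47 [p,q,r=101]: 00000011  (ones: 2)
  rows 48-55 [p,q,r=110]: 00000011  (ones: 2)
  rows 56-63 [p,q,r=111]: 00000011  (ones: 2)
Disagreements = 5+8+5+8+2+2+2+2 = 34

34


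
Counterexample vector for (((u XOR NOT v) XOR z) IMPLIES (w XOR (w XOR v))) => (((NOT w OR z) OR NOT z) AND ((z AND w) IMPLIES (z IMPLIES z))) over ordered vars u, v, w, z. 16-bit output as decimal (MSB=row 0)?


F1 = (((u XOR NOT v) XOR z) IMPLIES (w XOR (w XOR v)))
F2 = (((NOT w OR z) OR NOT z) AND ((z AND w) IMPLIES (z IMPLIES z)))
Counterexample to F1=>F2 is where F1=1 and F2=0.
Evaluate each row (bits = u,v,w,z, MSB first):
  row 0 [0000]: F1=0 F2=1 -> F1&~F2 -> 0
  row 1 [0001]: F1=1 F2=1 -> F1&~F2 -> 0
  row 2 [0010]: F1=0 F2=1 -> F1&~F2 -> 0
  row 3 [0011]: F1=1 F2=1 -> F1&~F2 -> 0
  row 4 [0100]: F1=1 F2=1 -> F1&~F2 -> 0
  row 5 [0101]: F1=1 F2=1 -> F1&~F2 -> 0
  row 6 [0110]: F1=1 F2=1 -> F1&~F2 -> 0
  row 7 [0111]: F1=1 F2=1 -> F1&~F2 -> 0
  row 8 [1000]: F1=1 F2=1 -> F1&~F2 -> 0
  row 9 [1001]: F1=0 F2=1 -> F1&~F2 -> 0
  row 10 [1010]: F1=1 F2=1 -> F1&~F2 -> 0
  row 11 [1011]: F1=0 F2=1 -> F1&~F2 -> 0
  row 12 [1100]: F1=1 F2=1 -> F1&~F2 -> 0
  row 13 [1101]: F1=1 F2=1 -> F1&~F2 -> 0
  row 14 [1110]: F1=1 F2=1 -> F1&~F2 -> 0
  row 15 [1111]: F1=1 F2=1 -> F1&~F2 -> 0
Full result column, 4 rows per line (u,v fixed per line; w,z runs 00..11 left to right):
  rows 0-3 [u,v=00]: 0000  = hex 0
  rows 4-7 [u,v=01]: 0000  = hex 0
  rows 8-11 [u,v=10]: 0000  = hex 0
  rows 12-15 [u,v=11]: 0000  = hex 0
Counterexample vector (row 0 .. row 15) = 0000000000000000
Output column grouped in 4s = 0000 0000 0000 0000 = 0x0000
Convert to decimal digit by digit (value = value*16 + digit):
  0 -> 0
  0*16 + 0 = 0
  0*16 + 0 = 0
  0*16 + 0 = 0
Decimal = 0

0


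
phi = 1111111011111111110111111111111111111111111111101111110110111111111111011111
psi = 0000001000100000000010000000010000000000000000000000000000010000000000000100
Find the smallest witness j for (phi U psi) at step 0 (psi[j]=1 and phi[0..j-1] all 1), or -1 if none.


(phi U psi) at 0: need smallest j with psi[j]=1 and phi[i]=1 for all i in [0,j).
Scan from step 0:
  step 0: phi=1, psi=0 -> continue
  step 1: phi=1, psi=0 -> continue
  step 2: phi=1, psi=0 -> continue
  step 3: phi=1, psi=0 -> continue
  step 6: psi=1 and phi held for [0,6) -> witness found
Witness step = 6

6


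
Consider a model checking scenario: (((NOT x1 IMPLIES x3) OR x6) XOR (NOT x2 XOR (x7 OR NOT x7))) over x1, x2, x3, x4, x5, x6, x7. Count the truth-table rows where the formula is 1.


Formula: (((NOT x1 IMPLIES x3) OR x6) XOR (NOT x2 XOR (x7 OR NOT x7))) over 7 vars (128 rows)
Evaluate each row (x1, x2, x3, x4, x5, x6, x7 as bits, MSB first):
  row 0 [0000000]: (((NOT 0 IMPLIES 0) OR 0) XOR (NOT 0 XOR (0 OR NOT 0))) -> 0
  row 1 [0000001]: (((NOT 0 IMPLIES 0) OR 0) XOR (NOT 0 XOR (1 OR NOT 1))) -> 0
  row 2 [0000010]: (((NOT 0 IMPLIES 0) OR 1) XOR (NOT 0 XOR (0 OR NOT 0))) -> 1
  row 3 [0000011]: (((NOT 0 IMPLIES 0) OR 1) XOR (NOT 0 XOR (1 OR NOT 1))) -> 1
  row 4 [0000100]: (((NOT 0 IMPLIES 0) OR 0) XOR (NOT 0 XOR (0 OR NOT 0))) -> 0
  (every remaining row is evaluated the same way; all 128 results are listed next)
Full result column, 8 rows per line (x1,x2,x3,x4 fixed per line; x5,x6,x7 runs 000..111 left to right):
  rows 0-7 [x1,x2,x3,x4=0000]: 00110011  (ones: 4)
  rows 8-15 [x1,x2,x3,x4=0001]: 00110011  (ones: 4)
  rows 16-23 [x1,x2,x3,x4=0010]: 11111111  (ones: 8)
  rows 24-31 [x1,x2,x3,x4=0011]: 11111111  (ones: 8)
  rows 32-39 [x1,x2,x3,x4=0100]: 11001100  (ones: 4)
  rows 40-47 [x1,x2,x3,x4=0101]: 11001100  (ones: 4)
  rows 48-55 [x1,x2,x3,x4=0110]: 00000000  (ones: 0)
  rows 56-63 [x1,x2,x3,x4=0111]: 00000000  (ones: 0)
  rows 64-71 [x1,x2,x3,x4=1000]: 11111111  (ones: 8)
  rows 72-79 [x1,x2,x3,x4=1001]: 11111111  (ones: 8)
  rows 80-87 [x1,x2,x3,x4=1010]: 11111111  (ones: 8)
  rows 88-95 [x1,x2,x3,x4=1011]: 11111111  (ones: 8)
  rows 96-103 [x1,x2,x3,x4=1100]: 00000000  (ones: 0)
  rows 104-111 [x1,x2,x3,x4=1101]: 00000000  (ones: 0)
  rows 112-119 [x1,x2,x3,x4=1110]: 00000000  (ones: 0)
  rows 120-127 [x1,x2,x3,x4=1111]: 00000000  (ones: 0)
Count of 1-rows = 4+4+8+8+4+4+0+0+8+8+8+8+0+0+0+0 = 64

64


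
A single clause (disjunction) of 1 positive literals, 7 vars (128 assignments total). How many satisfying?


Step 1: Total=2^7=128
Step 2: Unsat when all 1 false: 2^6=64
Step 3: Sat=128-64=64

64


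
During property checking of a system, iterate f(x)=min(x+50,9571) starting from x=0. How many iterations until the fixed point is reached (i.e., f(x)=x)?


Step 1: x=0, cap=9571, increment=50
Step 2: x grows by 50 each step until capped at 9571; fixed point is x=9571
Step 3: iterations = ceil(9571/50) = 192

192


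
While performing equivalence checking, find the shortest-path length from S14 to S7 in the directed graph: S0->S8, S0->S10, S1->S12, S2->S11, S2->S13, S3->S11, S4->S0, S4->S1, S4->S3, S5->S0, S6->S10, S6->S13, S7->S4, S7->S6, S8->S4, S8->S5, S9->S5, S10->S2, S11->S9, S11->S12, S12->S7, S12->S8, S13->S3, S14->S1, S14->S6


BFS layer-by-layer from S14:
  dist 0: {S14}
  dist 1: {S1, S6}
  dist 2: {S10, S12, S13}
  dist 3: {S2, S3, S7, S8}
  -> S7 reached at distance 3
Shortest path length = 3

3


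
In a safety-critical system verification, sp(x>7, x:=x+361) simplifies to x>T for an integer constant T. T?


Formula: sp(P, x:=E) = exists old_x. (x = E[old_x/x]) AND P[old_x/x] (old_x is the value of x before the assignment; eliminate old_x by solving x = E[old_x/x] for old_x)
Step 1: Precondition P: x>7, i.e. old_x > 7
Step 2: Assignment gives x = old_x + 361, so old_x = x - 361
Step 3: Substitute into P: x - 361 > 7
Step 4: Simplify: x > 7+361 = 368

368


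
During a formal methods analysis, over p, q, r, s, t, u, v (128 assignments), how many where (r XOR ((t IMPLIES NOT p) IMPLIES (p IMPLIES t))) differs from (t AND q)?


F1 = (r XOR ((t IMPLIES NOT p) IMPLIES (p IMPLIES t)))
F2 = (t AND q)
Evaluate both on each of 128 rows (bits = p,q,r,s,t,u,v):
  row 0 [0000000]: F1=1 F2=0 (differ) -> 1
  row 1 [0000001]: F1=1 F2=0 (differ) -> 1
  row 2 [0000010]: F1=1 F2=0 (differ) -> 1
  row 3 [0000011]: F1=1 F2=0 (differ) -> 1
  row 4 [0000100]: F1=1 F2=0 (differ) -> 1
  (every remaining row is evaluated the same way; all 128 results are listed next)
Full result column, 8 rows per line (p,q,r,s fixed per line; t,u,v runs 000..111 left to right):
  rows 0-7 [p,q,r,s=0000]: 11111111  (ones: 8)
  rows 8-15 [p,q,r,s=0001]: 11111111  (ones: 8)
  rows 16-23 [p,q,r,s=0010]: 00000000  (ones: 0)
  rows 24-31 [p,q,r,s=0011]: 00000000  (ones: 0)
  rows 32-39 [p,q,r,s=0100]: 11110000  (ones: 4)
  rows 40-47 [p,q,r,s=0101]: 11110000  (ones: 4)
  rows 48-55 [p,q,r,s=0110]: 00001111  (ones: 4)
  rows 56-63 [p,q,r,s=0111]: 00001111  (ones: 4)
  rows 64-71 [p,q,r,s=1000]: 00001111  (ones: 4)
  rows 72-79 [p,q,r,s=1001]: 00001111  (ones: 4)
  rows 80-87 [p,q,r,s=1010]: 11110000  (ones: 4)
  rows 88-95 [p,q,r,s=1011]: 11110000  (ones: 4)
  rows 96-103 [p,q,r,s=1100]: 00000000  (ones: 0)
  rows 104-111 [p,q,r,s=1101]: 00000000  (ones: 0)
  rows 112-119 [p,q,r,s=1110]: 11111111  (ones: 8)
  rows 120-127 [p,q,r,s=1111]: 11111111  (ones: 8)
Disagreements = 8+8+0+0+4+4+4+4+4+4+4+4+0+0+8+8 = 64

64


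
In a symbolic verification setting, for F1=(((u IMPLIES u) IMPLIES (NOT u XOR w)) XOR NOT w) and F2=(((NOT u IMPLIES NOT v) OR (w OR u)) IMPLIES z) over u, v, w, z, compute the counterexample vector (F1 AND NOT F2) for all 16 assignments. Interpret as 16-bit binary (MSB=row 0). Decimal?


F1 = (((u IMPLIES u) IMPLIES (NOT u XOR w)) XOR NOT w)
F2 = (((NOT u IMPLIES NOT v) OR (w OR u)) IMPLIES z)
Counterexample to F1=>F2 is where F1=1 and F2=0.
Evaluate each row (bits = u,v,w,z, MSB first):
  row 0 [0000]: F1=0 F2=0 -> F1&~F2 -> 0
  row 1 [0001]: F1=0 F2=1 -> F1&~F2 -> 0
  row 2 [0010]: F1=0 F2=0 -> F1&~F2 -> 0
  row 3 [0011]: F1=0 F2=1 -> F1&~F2 -> 0
  row 4 [0100]: F1=0 F2=1 -> F1&~F2 -> 0
  row 5 [0101]: F1=0 F2=1 -> F1&~F2 -> 0
  row 6 [0110]: F1=0 F2=0 -> F1&~F2 -> 0
  row 7 [0111]: F1=0 F2=1 -> F1&~F2 -> 0
  row 8 [1000]: F1=1 F2=0 -> F1&~F2 -> 1
  row 9 [1001]: F1=1 F2=1 -> F1&~F2 -> 0
  row 10 [1010]: F1=1 F2=0 -> F1&~F2 -> 1
  row 11 [1011]: F1=1 F2=1 -> F1&~F2 -> 0
  row 12 [1100]: F1=1 F2=0 -> F1&~F2 -> 1
  row 13 [1101]: F1=1 F2=1 -> F1&~F2 -> 0
  row 14 [1110]: F1=1 F2=0 -> F1&~F2 -> 1
  row 15 [1111]: F1=1 F2=1 -> F1&~F2 -> 0
Full result column, 4 rows per line (u,v fixed per line; w,z runs 00..11 left to right):
  rows 0-3 [u,v=00]: 0000  = hex 0
  rows 4-7 [u,v=01]: 0000  = hex 0
  rows 8-11 [u,v=10]: 1010  = hex A
  rows 12-15 [u,v=11]: 1010  = hex A
Counterexample vector (row 0 .. row 15) = 0000000010101010
Output column grouped in 4s = 0000 0000 1010 1010 = 0x00AA
Convert to decimal digit by digit (value = value*16 + digit):
  0 -> 0
  0*16 + 0 = 0
  0*16 + 10 (A) = 10
  10*16 + 10 (A) = 170
Decimal = 170

170
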